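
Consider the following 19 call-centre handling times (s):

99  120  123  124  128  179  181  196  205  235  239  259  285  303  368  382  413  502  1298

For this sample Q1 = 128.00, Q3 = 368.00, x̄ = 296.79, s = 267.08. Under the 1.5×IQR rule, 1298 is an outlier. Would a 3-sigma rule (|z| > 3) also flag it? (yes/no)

yes

z = (1298 − 296.79) / 267.08 = 3.75.
|z| = 3.75 > 3.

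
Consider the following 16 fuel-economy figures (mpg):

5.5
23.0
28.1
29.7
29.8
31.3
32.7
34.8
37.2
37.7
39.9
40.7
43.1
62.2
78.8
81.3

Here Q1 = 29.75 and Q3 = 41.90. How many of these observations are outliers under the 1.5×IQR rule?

IQR = 12.15; fences at 29.75 − 18.225 = 11.525 and 41.90 + 18.225 = 60.125.
Outside the cutoffs: 5.5, 62.2, 78.8, 81.3.

4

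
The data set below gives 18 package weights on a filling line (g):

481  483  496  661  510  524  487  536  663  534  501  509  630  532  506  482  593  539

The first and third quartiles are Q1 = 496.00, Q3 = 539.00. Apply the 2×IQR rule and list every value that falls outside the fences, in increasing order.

630, 661, 663

IQR = Q3 − Q1 = 539.00 − 496.00 = 43.00.
Lower fence = Q1 − 2·IQR = 496.00 − 86.00 = 410.00.
Upper fence = Q3 + 2·IQR = 539.00 + 86.00 = 625.00.
630 > 625.00 → outlier.
661 > 625.00 → outlier.
663 > 625.00 → outlier.
All remaining values lie within [410.00, 625.00].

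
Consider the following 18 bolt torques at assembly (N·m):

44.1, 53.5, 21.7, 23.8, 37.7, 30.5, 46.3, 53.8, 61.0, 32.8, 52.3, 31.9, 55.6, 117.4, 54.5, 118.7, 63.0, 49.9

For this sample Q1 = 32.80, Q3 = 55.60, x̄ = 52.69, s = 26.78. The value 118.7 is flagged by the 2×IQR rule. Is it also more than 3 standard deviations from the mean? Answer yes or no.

z = (118.7 − 52.69) / 26.78 = 2.46.
|z| = 2.46 ≤ 3.

no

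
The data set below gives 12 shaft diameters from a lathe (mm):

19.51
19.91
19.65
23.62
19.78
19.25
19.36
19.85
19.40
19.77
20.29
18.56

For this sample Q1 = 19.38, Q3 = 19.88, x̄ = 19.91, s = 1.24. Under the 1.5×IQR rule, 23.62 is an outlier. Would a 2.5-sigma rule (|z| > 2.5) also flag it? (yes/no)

z = (23.62 − 19.91) / 1.24 = 2.99.
|z| = 2.99 > 2.5.

yes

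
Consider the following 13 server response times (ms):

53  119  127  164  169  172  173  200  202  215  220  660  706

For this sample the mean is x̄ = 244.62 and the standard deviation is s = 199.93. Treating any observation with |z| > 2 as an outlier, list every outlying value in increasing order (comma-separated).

660, 706

Cutoffs at x̄ ± 2s: 244.62 ± 2·199.93 = [-155.24, 644.48].
660: z = 2.08, |z| > 2 → outlier.
706: z = 2.31, |z| > 2 → outlier.
Every other value lies within [-155.24, 644.48].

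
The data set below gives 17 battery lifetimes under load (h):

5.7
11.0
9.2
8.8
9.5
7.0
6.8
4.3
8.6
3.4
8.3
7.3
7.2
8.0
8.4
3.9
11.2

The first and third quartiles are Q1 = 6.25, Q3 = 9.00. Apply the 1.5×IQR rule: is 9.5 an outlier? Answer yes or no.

no

IQR = Q3 − Q1 = 9.00 − 6.25 = 2.75.
Lower fence = Q1 − 1.5·IQR = 6.25 − 4.125 = 2.125.
Upper fence = Q3 + 1.5·IQR = 9.00 + 4.125 = 13.125.
9.5 lies within [2.125, 13.125].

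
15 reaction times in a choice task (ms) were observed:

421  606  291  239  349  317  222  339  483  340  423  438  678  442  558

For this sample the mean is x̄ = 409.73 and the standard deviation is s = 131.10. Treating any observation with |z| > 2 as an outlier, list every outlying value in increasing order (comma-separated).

Cutoffs at x̄ ± 2s: 409.73 ± 2·131.10 = [147.53, 671.93].
678: z = 2.05, |z| > 2 → outlier.
Every other value lies within [147.53, 671.93].

678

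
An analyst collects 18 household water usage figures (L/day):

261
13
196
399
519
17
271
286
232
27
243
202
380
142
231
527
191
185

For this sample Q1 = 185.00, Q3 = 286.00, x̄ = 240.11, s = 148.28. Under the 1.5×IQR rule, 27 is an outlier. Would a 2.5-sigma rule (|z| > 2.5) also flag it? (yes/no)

z = (27 − 240.11) / 148.28 = -1.44.
|z| = 1.44 ≤ 2.5.

no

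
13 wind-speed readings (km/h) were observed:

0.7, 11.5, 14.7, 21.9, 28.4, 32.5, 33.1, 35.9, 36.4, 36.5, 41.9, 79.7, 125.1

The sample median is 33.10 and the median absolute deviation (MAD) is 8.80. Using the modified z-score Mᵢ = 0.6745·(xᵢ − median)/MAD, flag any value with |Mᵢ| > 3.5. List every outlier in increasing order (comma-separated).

79.7, 125.1

|Mᵢ| > 3.5 ⇔ |xᵢ − 33.10| > 3.5·8.80/0.6745 = 45.66.
So outliers lie outside [-12.56, 78.76].
79.7: M = 3.57 → outlier.
125.1: M = 7.05 → outlier.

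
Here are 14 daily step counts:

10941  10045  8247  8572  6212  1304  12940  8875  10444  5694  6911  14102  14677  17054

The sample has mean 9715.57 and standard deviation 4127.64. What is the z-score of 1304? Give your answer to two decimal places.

z = (1304 − 9715.57) / 4127.64 = -2.04.

-2.04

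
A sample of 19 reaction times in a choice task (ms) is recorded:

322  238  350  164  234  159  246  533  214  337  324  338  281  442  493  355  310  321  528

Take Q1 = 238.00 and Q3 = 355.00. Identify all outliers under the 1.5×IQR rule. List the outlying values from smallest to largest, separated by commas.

IQR = Q3 − Q1 = 355.00 − 238.00 = 117.00.
Lower fence = Q1 − 1.5·IQR = 238.00 − 175.50 = 62.50.
Upper fence = Q3 + 1.5·IQR = 355.00 + 175.50 = 530.50.
533 > 530.50 → outlier.
All remaining values lie within [62.50, 530.50].

533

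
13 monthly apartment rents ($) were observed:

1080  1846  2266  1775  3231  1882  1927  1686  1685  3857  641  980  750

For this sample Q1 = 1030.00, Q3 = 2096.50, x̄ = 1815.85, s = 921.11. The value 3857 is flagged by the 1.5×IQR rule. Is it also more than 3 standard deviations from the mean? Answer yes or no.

z = (3857 − 1815.85) / 921.11 = 2.22.
|z| = 2.22 ≤ 3.

no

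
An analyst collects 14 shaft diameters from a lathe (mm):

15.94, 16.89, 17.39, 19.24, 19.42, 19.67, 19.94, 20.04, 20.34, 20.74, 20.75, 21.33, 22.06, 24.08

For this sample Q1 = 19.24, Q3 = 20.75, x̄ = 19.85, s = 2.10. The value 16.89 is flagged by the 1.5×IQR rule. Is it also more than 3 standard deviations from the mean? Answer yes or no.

no

z = (16.89 − 19.85) / 2.10 = -1.41.
|z| = 1.41 ≤ 3.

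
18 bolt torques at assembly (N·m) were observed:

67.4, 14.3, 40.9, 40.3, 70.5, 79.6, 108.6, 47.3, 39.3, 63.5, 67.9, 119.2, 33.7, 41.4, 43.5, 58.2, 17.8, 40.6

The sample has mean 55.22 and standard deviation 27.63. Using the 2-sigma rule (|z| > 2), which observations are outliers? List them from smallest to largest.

Cutoffs at x̄ ± 2s: 55.22 ± 2·27.63 = [-0.04, 110.48].
119.2: z = 2.32, |z| > 2 → outlier.
Every other value lies within [-0.04, 110.48].

119.2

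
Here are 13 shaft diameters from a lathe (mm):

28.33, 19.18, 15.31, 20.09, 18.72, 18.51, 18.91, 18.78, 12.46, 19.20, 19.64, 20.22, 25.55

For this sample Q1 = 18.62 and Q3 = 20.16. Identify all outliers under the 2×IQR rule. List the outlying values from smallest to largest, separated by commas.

IQR = Q3 − Q1 = 20.16 − 18.62 = 1.54.
Lower fence = Q1 − 2·IQR = 18.62 − 3.08 = 15.54.
Upper fence = Q3 + 2·IQR = 20.16 + 3.08 = 23.24.
12.46 < 15.54 → outlier.
15.31 < 15.54 → outlier.
25.55 > 23.24 → outlier.
28.33 > 23.24 → outlier.
All remaining values lie within [15.54, 23.24].

12.46, 15.31, 25.55, 28.33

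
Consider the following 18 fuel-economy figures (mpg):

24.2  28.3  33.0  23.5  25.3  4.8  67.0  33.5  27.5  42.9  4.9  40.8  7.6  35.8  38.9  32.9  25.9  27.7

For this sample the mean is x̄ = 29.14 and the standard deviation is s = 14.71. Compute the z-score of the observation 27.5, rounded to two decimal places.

z = (27.5 − 29.14) / 14.71 = -0.11.

-0.11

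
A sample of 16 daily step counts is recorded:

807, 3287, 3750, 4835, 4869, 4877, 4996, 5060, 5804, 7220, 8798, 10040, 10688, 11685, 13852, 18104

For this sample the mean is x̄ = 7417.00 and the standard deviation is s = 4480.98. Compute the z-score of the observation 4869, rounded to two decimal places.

z = (4869 − 7417.00) / 4480.98 = -0.57.

-0.57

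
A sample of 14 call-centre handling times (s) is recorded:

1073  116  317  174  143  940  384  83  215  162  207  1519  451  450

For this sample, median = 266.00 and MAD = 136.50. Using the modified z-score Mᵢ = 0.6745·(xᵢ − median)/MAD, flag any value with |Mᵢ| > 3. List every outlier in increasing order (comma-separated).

|Mᵢ| > 3 ⇔ |xᵢ − 266.00| > 3·136.50/0.6745 = 607.12.
So outliers lie outside [-341.12, 873.12].
940: M = 3.33 → outlier.
1073: M = 3.99 → outlier.
1519: M = 6.19 → outlier.

940, 1073, 1519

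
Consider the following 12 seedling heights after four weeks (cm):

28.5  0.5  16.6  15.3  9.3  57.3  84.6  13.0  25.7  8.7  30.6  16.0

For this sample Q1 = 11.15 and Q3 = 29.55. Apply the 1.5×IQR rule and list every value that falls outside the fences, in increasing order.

57.3, 84.6

IQR = Q3 − Q1 = 29.55 − 11.15 = 18.40.
Lower fence = Q1 − 1.5·IQR = 11.15 − 27.60 = -16.45.
Upper fence = Q3 + 1.5·IQR = 29.55 + 27.60 = 57.15.
57.3 > 57.15 → outlier.
84.6 > 57.15 → outlier.
All remaining values lie within [-16.45, 57.15].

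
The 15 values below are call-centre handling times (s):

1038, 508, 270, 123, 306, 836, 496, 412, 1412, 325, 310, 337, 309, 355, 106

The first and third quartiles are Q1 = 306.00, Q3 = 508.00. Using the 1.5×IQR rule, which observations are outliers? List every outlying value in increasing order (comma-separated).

836, 1038, 1412

IQR = Q3 − Q1 = 508.00 − 306.00 = 202.00.
Lower fence = Q1 − 1.5·IQR = 306.00 − 303.00 = 3.00.
Upper fence = Q3 + 1.5·IQR = 508.00 + 303.00 = 811.00.
836 > 811.00 → outlier.
1038 > 811.00 → outlier.
1412 > 811.00 → outlier.
All remaining values lie within [3.00, 811.00].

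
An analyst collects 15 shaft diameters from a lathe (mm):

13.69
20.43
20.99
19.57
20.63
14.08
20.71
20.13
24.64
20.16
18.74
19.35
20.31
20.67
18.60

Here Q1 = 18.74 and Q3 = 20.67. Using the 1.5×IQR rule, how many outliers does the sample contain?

IQR = 1.93; fences at 18.74 − 2.895 = 15.845 and 20.67 + 2.895 = 23.565.
Outside the cutoffs: 13.69, 14.08, 24.64.

3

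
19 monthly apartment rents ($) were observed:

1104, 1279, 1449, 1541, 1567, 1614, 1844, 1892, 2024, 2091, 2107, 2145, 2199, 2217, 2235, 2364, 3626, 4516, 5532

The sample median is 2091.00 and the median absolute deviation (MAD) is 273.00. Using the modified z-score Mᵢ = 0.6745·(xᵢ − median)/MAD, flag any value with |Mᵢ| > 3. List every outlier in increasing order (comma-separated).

3626, 4516, 5532

|Mᵢ| > 3 ⇔ |xᵢ − 2091.00| > 3·273.00/0.6745 = 1214.23.
So outliers lie outside [876.77, 3305.23].
3626: M = 3.79 → outlier.
4516: M = 5.99 → outlier.
5532: M = 8.50 → outlier.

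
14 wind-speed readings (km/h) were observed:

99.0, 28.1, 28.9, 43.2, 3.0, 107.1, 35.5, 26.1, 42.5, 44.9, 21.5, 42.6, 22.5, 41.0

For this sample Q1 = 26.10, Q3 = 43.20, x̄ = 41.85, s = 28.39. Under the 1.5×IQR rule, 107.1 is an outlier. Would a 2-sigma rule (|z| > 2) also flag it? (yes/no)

z = (107.1 − 41.85) / 28.39 = 2.30.
|z| = 2.30 > 2.

yes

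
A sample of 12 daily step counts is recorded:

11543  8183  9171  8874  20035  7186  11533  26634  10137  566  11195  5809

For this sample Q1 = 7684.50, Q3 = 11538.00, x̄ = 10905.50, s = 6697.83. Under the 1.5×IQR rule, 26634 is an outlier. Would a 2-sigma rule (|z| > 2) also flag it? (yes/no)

z = (26634 − 10905.50) / 6697.83 = 2.35.
|z| = 2.35 > 2.

yes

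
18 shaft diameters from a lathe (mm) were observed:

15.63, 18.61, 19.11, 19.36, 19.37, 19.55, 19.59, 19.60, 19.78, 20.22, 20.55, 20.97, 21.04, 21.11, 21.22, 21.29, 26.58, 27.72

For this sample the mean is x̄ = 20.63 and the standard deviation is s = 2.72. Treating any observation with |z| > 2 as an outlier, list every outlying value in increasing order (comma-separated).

Cutoffs at x̄ ± 2s: 20.63 ± 2·2.72 = [15.19, 26.07].
26.58: z = 2.19, |z| > 2 → outlier.
27.72: z = 2.61, |z| > 2 → outlier.
Every other value lies within [15.19, 26.07].

26.58, 27.72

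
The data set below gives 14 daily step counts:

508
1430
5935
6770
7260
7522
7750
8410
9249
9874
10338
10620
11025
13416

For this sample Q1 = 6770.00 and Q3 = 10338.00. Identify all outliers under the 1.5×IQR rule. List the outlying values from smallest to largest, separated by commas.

508

IQR = Q3 − Q1 = 10338.00 − 6770.00 = 3568.00.
Lower fence = Q1 − 1.5·IQR = 6770.00 − 5352.00 = 1418.00.
Upper fence = Q3 + 1.5·IQR = 10338.00 + 5352.00 = 15690.00.
508 < 1418.00 → outlier.
All remaining values lie within [1418.00, 15690.00].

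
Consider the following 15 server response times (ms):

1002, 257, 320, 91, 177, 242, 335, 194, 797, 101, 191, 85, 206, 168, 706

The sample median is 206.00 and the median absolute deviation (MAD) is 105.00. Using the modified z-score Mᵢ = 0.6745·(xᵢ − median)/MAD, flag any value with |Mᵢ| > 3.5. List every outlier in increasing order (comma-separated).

|Mᵢ| > 3.5 ⇔ |xᵢ − 206.00| > 3.5·105.00/0.6745 = 544.85.
So outliers lie outside [-338.85, 750.85].
797: M = 3.80 → outlier.
1002: M = 5.11 → outlier.

797, 1002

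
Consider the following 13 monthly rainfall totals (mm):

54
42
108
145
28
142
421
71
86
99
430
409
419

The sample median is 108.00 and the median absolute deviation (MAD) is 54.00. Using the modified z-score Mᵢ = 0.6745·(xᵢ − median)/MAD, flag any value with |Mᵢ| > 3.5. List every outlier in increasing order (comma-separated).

|Mᵢ| > 3.5 ⇔ |xᵢ − 108.00| > 3.5·54.00/0.6745 = 280.21.
So outliers lie outside [-172.21, 388.21].
409: M = 3.76 → outlier.
419: M = 3.88 → outlier.
421: M = 3.91 → outlier.
430: M = 4.02 → outlier.

409, 419, 421, 430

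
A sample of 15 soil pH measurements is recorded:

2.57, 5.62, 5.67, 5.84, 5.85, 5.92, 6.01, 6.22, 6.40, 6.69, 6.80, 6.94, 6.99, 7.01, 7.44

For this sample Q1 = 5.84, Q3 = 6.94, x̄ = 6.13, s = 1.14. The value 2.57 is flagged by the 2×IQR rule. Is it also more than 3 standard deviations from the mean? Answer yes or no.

yes

z = (2.57 − 6.13) / 1.14 = -3.12.
|z| = 3.12 > 3.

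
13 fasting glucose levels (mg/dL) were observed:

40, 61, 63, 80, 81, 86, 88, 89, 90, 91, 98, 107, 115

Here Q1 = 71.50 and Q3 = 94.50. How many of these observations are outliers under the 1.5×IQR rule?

0

IQR = 23.00; fences at 71.50 − 34.50 = 37.00 and 94.50 + 34.50 = 129.00.
Every value lies within the cutoffs.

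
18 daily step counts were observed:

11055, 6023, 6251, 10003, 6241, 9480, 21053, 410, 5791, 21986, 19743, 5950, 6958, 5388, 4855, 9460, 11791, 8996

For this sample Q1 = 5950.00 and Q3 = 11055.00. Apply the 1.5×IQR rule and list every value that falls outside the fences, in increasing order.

19743, 21053, 21986

IQR = Q3 − Q1 = 11055.00 − 5950.00 = 5105.00.
Lower fence = Q1 − 1.5·IQR = 5950.00 − 7657.50 = -1707.50.
Upper fence = Q3 + 1.5·IQR = 11055.00 + 7657.50 = 18712.50.
19743 > 18712.50 → outlier.
21053 > 18712.50 → outlier.
21986 > 18712.50 → outlier.
All remaining values lie within [-1707.50, 18712.50].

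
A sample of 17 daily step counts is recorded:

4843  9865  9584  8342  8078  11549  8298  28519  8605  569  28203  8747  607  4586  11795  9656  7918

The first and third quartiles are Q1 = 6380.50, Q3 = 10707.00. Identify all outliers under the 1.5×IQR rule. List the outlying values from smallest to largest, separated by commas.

28203, 28519

IQR = Q3 − Q1 = 10707.00 − 6380.50 = 4326.50.
Lower fence = Q1 − 1.5·IQR = 6380.50 − 6489.75 = -109.25.
Upper fence = Q3 + 1.5·IQR = 10707.00 + 6489.75 = 17196.75.
28203 > 17196.75 → outlier.
28519 > 17196.75 → outlier.
All remaining values lie within [-109.25, 17196.75].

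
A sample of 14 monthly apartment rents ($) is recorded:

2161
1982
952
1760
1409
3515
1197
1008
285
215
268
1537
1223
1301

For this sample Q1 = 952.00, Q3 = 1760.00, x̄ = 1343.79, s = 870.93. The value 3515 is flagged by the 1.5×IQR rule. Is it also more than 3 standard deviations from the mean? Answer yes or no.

no

z = (3515 − 1343.79) / 870.93 = 2.49.
|z| = 2.49 ≤ 3.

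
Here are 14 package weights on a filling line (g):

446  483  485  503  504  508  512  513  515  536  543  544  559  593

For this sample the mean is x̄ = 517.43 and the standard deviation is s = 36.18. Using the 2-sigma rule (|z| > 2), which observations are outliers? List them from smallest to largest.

593

Cutoffs at x̄ ± 2s: 517.43 ± 2·36.18 = [445.07, 589.79].
593: z = 2.09, |z| > 2 → outlier.
Every other value lies within [445.07, 589.79].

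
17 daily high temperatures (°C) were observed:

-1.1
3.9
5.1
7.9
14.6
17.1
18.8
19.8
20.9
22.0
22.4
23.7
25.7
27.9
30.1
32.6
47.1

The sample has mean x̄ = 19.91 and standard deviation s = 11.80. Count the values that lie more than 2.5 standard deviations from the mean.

Cutoffs: x̄ ± 2.5s = [-9.59, 49.41].
Every value lies within the cutoffs.

0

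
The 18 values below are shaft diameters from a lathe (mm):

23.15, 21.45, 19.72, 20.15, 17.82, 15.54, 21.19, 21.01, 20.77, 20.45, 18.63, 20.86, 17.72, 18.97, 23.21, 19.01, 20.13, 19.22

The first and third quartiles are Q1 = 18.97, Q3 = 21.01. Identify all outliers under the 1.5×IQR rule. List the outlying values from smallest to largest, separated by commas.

IQR = Q3 − Q1 = 21.01 − 18.97 = 2.04.
Lower fence = Q1 − 1.5·IQR = 18.97 − 3.06 = 15.91.
Upper fence = Q3 + 1.5·IQR = 21.01 + 3.06 = 24.07.
15.54 < 15.91 → outlier.
All remaining values lie within [15.91, 24.07].

15.54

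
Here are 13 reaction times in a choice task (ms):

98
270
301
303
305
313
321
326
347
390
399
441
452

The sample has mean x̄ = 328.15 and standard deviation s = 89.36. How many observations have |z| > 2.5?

1

Cutoffs: x̄ ± 2.5s = [104.75, 551.55].
Outside the cutoffs: 98.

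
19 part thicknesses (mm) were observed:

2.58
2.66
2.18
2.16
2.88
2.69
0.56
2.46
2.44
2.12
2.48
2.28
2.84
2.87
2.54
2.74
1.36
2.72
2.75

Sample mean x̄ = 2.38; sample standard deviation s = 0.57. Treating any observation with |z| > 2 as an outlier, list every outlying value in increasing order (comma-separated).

0.56

Cutoffs at x̄ ± 2s: 2.38 ± 2·0.57 = [1.24, 3.52].
0.56: z = -3.19, |z| > 2 → outlier.
Every other value lies within [1.24, 3.52].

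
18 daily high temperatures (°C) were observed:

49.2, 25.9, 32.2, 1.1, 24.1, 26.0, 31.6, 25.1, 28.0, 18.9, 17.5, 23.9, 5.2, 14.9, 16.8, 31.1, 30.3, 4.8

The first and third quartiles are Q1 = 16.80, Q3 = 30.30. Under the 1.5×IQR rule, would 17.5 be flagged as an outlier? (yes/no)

no

IQR = Q3 − Q1 = 30.30 − 16.80 = 13.50.
Lower fence = Q1 − 1.5·IQR = 16.80 − 20.25 = -3.45.
Upper fence = Q3 + 1.5·IQR = 30.30 + 20.25 = 50.55.
17.5 lies within [-3.45, 50.55].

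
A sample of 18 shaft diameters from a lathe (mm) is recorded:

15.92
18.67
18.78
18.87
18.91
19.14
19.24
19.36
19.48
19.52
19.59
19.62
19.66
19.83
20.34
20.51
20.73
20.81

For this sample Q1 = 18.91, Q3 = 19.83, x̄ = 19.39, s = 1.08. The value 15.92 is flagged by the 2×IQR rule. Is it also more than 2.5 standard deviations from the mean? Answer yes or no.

z = (15.92 − 19.39) / 1.08 = -3.21.
|z| = 3.21 > 2.5.

yes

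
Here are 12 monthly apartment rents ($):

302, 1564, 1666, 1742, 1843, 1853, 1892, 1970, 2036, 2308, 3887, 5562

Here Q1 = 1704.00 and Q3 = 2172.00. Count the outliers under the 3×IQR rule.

IQR = 468.00; fences at 1704.00 − 1404.00 = 300.00 and 2172.00 + 1404.00 = 3576.00.
Outside the cutoffs: 3887, 5562.

2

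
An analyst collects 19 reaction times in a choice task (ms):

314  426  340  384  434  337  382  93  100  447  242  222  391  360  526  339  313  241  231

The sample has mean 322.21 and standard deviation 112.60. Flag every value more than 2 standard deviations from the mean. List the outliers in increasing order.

Cutoffs at x̄ ± 2s: 322.21 ± 2·112.60 = [97.01, 547.41].
93: z = -2.04, |z| > 2 → outlier.
Every other value lies within [97.01, 547.41].

93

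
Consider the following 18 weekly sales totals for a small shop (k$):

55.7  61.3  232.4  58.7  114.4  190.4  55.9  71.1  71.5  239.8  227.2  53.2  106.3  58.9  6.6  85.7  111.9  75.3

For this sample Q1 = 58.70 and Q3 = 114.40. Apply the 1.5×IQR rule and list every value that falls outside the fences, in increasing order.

227.2, 232.4, 239.8

IQR = Q3 − Q1 = 114.40 − 58.70 = 55.70.
Lower fence = Q1 − 1.5·IQR = 58.70 − 83.55 = -24.85.
Upper fence = Q3 + 1.5·IQR = 114.40 + 83.55 = 197.95.
227.2 > 197.95 → outlier.
232.4 > 197.95 → outlier.
239.8 > 197.95 → outlier.
All remaining values lie within [-24.85, 197.95].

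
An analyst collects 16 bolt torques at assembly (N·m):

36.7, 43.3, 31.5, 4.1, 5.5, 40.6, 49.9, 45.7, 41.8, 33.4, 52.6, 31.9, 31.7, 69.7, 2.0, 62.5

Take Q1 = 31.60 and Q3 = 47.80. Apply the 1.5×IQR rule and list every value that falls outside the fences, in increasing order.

2.0, 4.1, 5.5

IQR = Q3 − Q1 = 47.80 − 31.60 = 16.20.
Lower fence = Q1 − 1.5·IQR = 31.60 − 24.30 = 7.30.
Upper fence = Q3 + 1.5·IQR = 47.80 + 24.30 = 72.10.
2.0 < 7.30 → outlier.
4.1 < 7.30 → outlier.
5.5 < 7.30 → outlier.
All remaining values lie within [7.30, 72.10].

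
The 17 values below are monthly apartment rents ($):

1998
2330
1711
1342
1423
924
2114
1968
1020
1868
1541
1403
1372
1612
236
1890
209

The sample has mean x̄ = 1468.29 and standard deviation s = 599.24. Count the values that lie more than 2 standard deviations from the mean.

2

Cutoffs: x̄ ± 2s = [269.81, 2666.77].
Outside the cutoffs: 209, 236.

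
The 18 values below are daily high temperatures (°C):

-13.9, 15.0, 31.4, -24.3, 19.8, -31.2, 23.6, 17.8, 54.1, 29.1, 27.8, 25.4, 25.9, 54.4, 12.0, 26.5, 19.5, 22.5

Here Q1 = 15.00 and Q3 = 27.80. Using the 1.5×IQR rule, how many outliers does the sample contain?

IQR = 12.80; fences at 15.00 − 19.20 = -4.20 and 27.80 + 19.20 = 47.00.
Outside the cutoffs: -31.2, -24.3, -13.9, 54.1, 54.4.

5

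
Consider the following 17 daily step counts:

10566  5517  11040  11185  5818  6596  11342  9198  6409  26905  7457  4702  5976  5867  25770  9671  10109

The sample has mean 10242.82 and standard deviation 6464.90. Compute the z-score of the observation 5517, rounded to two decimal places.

-0.73

z = (5517 − 10242.82) / 6464.90 = -0.73.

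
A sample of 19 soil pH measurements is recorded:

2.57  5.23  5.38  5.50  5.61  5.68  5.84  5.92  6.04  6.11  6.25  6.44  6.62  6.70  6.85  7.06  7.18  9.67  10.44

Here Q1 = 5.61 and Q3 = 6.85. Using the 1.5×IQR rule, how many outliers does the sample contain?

IQR = 1.24; fences at 5.61 − 1.86 = 3.75 and 6.85 + 1.86 = 8.71.
Outside the cutoffs: 2.57, 9.67, 10.44.

3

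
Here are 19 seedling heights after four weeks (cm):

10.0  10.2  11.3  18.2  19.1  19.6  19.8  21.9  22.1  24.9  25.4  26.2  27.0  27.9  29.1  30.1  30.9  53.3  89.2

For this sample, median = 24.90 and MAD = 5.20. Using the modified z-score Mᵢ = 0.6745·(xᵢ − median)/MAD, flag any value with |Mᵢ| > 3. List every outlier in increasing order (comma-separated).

53.3, 89.2

|Mᵢ| > 3 ⇔ |xᵢ − 24.90| > 3·5.20/0.6745 = 23.13.
So outliers lie outside [1.77, 48.03].
53.3: M = 3.68 → outlier.
89.2: M = 8.34 → outlier.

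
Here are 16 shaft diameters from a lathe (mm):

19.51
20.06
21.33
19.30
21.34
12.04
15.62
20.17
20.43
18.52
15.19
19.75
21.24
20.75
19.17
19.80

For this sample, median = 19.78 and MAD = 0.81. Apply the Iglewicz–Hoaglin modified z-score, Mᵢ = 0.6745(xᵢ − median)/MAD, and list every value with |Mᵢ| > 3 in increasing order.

12.04, 15.19, 15.62

|Mᵢ| > 3 ⇔ |xᵢ − 19.78| > 3·0.81/0.6745 = 3.60.
So outliers lie outside [16.18, 23.38].
12.04: M = -6.45 → outlier.
15.19: M = -3.82 → outlier.
15.62: M = -3.46 → outlier.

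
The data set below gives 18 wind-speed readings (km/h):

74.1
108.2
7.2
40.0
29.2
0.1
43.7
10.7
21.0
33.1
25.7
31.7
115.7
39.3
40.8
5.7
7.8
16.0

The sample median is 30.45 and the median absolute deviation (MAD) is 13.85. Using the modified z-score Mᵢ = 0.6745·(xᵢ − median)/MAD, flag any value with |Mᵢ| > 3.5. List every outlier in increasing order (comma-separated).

|Mᵢ| > 3.5 ⇔ |xᵢ − 30.45| > 3.5·13.85/0.6745 = 71.87.
So outliers lie outside [-41.42, 102.32].
108.2: M = 3.79 → outlier.
115.7: M = 4.15 → outlier.

108.2, 115.7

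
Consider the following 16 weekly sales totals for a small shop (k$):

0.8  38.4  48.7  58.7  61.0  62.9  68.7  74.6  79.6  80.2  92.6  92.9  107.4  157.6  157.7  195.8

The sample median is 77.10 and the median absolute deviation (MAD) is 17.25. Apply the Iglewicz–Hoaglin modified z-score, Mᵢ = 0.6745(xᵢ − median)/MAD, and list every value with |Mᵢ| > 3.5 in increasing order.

195.8

|Mᵢ| > 3.5 ⇔ |xᵢ − 77.10| > 3.5·17.25/0.6745 = 89.51.
So outliers lie outside [-12.41, 166.61].
195.8: M = 4.64 → outlier.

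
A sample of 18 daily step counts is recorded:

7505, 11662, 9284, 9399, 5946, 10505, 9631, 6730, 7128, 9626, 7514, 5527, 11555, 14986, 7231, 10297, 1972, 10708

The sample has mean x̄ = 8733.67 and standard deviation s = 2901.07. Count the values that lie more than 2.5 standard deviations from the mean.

Cutoffs: x̄ ± 2.5s = [1480.995, 15986.345].
Every value lies within the cutoffs.

0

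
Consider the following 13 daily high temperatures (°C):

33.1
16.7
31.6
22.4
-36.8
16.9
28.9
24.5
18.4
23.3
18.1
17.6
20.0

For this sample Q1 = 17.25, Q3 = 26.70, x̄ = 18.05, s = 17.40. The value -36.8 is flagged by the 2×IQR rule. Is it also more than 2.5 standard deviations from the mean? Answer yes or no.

z = (-36.8 − 18.05) / 17.40 = -3.15.
|z| = 3.15 > 2.5.

yes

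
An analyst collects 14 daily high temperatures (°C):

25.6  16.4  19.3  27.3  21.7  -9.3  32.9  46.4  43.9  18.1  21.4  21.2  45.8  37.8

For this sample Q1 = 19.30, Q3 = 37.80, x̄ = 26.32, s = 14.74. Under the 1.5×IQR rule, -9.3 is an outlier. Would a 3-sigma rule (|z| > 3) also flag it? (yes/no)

no

z = (-9.3 − 26.32) / 14.74 = -2.42.
|z| = 2.42 ≤ 3.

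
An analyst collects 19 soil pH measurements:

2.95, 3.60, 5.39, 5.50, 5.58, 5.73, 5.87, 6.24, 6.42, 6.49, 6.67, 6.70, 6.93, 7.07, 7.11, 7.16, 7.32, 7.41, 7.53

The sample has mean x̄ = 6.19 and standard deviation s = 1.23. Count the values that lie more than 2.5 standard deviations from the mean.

1

Cutoffs: x̄ ± 2.5s = [3.115, 9.265].
Outside the cutoffs: 2.95.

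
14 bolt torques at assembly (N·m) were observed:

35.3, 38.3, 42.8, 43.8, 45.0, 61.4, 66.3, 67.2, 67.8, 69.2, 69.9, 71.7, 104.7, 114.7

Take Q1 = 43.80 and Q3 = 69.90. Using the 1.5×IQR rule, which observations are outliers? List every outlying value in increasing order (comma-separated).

114.7

IQR = Q3 − Q1 = 69.90 − 43.80 = 26.10.
Lower fence = Q1 − 1.5·IQR = 43.80 − 39.15 = 4.65.
Upper fence = Q3 + 1.5·IQR = 69.90 + 39.15 = 109.05.
114.7 > 109.05 → outlier.
All remaining values lie within [4.65, 109.05].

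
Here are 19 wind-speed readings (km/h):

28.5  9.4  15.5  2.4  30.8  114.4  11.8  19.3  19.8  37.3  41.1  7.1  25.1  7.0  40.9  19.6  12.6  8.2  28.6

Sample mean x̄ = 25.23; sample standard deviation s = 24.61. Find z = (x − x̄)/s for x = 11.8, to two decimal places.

-0.55

z = (11.8 − 25.23) / 24.61 = -0.55.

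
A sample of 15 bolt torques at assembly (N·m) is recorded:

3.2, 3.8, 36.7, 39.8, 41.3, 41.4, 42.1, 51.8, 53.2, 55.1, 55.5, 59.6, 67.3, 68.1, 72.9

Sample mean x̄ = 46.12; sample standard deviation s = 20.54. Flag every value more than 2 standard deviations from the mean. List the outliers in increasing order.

Cutoffs at x̄ ± 2s: 46.12 ± 2·20.54 = [5.04, 87.20].
3.2: z = -2.09, |z| > 2 → outlier.
3.8: z = -2.06, |z| > 2 → outlier.
Every other value lies within [5.04, 87.20].

3.2, 3.8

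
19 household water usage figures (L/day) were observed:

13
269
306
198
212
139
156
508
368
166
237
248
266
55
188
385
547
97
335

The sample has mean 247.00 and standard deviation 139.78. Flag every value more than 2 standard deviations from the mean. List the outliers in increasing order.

Cutoffs at x̄ ± 2s: 247.00 ± 2·139.78 = [-32.56, 526.56].
547: z = 2.15, |z| > 2 → outlier.
Every other value lies within [-32.56, 526.56].

547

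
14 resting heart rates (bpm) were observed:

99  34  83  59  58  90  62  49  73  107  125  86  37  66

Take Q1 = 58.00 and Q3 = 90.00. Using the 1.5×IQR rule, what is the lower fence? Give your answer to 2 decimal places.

IQR = Q3 − Q1 = 90.00 − 58.00 = 32.00.
Lower fence = Q1 − 1.5·IQR = 58.00 − 48.00 = 10.00.
Upper fence = Q3 + 1.5·IQR = 90.00 + 48.00 = 138.00.

10.00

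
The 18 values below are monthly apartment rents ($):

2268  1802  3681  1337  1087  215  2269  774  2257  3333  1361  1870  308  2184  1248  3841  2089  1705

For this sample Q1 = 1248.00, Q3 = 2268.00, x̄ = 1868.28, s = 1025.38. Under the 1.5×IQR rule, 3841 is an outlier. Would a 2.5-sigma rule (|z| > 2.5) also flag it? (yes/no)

z = (3841 − 1868.28) / 1025.38 = 1.92.
|z| = 1.92 ≤ 2.5.

no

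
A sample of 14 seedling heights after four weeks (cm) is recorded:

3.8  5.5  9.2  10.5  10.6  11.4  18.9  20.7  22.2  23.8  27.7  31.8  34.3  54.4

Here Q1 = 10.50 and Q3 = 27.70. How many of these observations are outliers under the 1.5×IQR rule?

IQR = 17.20; fences at 10.50 − 25.80 = -15.30 and 27.70 + 25.80 = 53.50.
Outside the cutoffs: 54.4.

1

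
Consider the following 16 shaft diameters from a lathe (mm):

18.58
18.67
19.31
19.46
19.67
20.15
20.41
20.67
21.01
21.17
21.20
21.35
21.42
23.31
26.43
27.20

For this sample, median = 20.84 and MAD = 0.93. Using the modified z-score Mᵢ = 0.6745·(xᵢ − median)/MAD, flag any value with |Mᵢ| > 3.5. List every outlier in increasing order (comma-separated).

26.43, 27.20

|Mᵢ| > 3.5 ⇔ |xᵢ − 20.84| > 3.5·0.93/0.6745 = 4.83.
So outliers lie outside [16.01, 25.67].
26.43: M = 4.05 → outlier.
27.20: M = 4.61 → outlier.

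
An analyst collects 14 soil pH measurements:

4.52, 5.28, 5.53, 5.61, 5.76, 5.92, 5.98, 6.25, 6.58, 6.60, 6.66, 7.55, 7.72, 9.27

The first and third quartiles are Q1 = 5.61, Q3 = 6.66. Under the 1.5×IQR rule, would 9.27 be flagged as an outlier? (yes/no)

yes

IQR = Q3 − Q1 = 6.66 − 5.61 = 1.05.
Lower fence = Q1 − 1.5·IQR = 5.61 − 1.575 = 4.035.
Upper fence = Q3 + 1.5·IQR = 6.66 + 1.575 = 8.235.
9.27 lies above the upper fence.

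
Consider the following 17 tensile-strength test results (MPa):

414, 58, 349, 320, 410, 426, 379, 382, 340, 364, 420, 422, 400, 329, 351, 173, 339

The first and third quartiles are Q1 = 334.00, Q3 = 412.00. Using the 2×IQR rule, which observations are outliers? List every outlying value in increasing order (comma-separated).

IQR = Q3 − Q1 = 412.00 − 334.00 = 78.00.
Lower fence = Q1 − 2·IQR = 334.00 − 156.00 = 178.00.
Upper fence = Q3 + 2·IQR = 412.00 + 156.00 = 568.00.
58 < 178.00 → outlier.
173 < 178.00 → outlier.
All remaining values lie within [178.00, 568.00].

58, 173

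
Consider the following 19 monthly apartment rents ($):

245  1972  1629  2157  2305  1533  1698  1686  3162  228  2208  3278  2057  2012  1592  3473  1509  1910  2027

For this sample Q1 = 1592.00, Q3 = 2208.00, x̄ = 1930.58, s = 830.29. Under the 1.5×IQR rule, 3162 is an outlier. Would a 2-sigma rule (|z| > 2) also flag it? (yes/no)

z = (3162 − 1930.58) / 830.29 = 1.48.
|z| = 1.48 ≤ 2.

no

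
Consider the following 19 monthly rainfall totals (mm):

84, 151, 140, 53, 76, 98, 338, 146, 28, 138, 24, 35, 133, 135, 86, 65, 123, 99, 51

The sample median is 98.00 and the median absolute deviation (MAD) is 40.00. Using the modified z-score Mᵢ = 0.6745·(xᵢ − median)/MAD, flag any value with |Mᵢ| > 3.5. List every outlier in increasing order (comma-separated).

|Mᵢ| > 3.5 ⇔ |xᵢ − 98.00| > 3.5·40.00/0.6745 = 207.56.
So outliers lie outside [-109.56, 305.56].
338: M = 4.05 → outlier.

338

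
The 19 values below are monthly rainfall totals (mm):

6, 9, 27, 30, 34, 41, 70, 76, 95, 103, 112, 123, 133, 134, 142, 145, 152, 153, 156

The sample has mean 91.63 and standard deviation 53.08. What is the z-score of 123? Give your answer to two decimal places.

z = (123 − 91.63) / 53.08 = 0.59.

0.59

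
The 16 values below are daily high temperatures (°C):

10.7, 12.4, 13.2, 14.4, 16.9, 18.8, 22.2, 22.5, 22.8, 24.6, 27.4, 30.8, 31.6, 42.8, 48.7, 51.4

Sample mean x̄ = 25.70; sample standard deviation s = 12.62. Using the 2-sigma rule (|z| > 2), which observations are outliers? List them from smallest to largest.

51.4

Cutoffs at x̄ ± 2s: 25.70 ± 2·12.62 = [0.46, 50.94].
51.4: z = 2.04, |z| > 2 → outlier.
Every other value lies within [0.46, 50.94].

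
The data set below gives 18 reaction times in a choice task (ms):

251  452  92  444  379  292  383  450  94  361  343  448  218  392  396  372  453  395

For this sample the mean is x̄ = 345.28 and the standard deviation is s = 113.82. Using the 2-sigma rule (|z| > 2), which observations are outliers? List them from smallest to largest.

Cutoffs at x̄ ± 2s: 345.28 ± 2·113.82 = [117.64, 572.92].
92: z = -2.23, |z| > 2 → outlier.
94: z = -2.21, |z| > 2 → outlier.
Every other value lies within [117.64, 572.92].

92, 94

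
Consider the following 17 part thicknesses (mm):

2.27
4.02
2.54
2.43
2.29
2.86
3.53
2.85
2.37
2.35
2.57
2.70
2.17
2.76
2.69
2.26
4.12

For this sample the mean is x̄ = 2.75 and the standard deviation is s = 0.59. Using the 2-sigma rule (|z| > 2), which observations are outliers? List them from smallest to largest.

4.02, 4.12

Cutoffs at x̄ ± 2s: 2.75 ± 2·0.59 = [1.57, 3.93].
4.02: z = 2.15, |z| > 2 → outlier.
4.12: z = 2.32, |z| > 2 → outlier.
Every other value lies within [1.57, 3.93].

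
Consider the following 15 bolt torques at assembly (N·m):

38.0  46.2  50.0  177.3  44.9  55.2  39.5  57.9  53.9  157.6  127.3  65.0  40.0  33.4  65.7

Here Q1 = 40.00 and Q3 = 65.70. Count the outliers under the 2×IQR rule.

3

IQR = 25.70; fences at 40.00 − 51.40 = -11.40 and 65.70 + 51.40 = 117.10.
Outside the cutoffs: 127.3, 157.6, 177.3.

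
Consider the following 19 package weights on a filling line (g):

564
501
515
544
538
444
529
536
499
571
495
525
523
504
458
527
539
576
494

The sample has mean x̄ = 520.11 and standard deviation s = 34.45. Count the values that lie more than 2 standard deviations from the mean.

Cutoffs: x̄ ± 2s = [451.21, 589.01].
Outside the cutoffs: 444.

1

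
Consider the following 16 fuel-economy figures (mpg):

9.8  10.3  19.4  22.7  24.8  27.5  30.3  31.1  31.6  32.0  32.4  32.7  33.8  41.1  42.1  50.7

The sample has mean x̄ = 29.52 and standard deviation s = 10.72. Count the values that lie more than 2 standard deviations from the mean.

Cutoffs: x̄ ± 2s = [8.08, 50.96].
Every value lies within the cutoffs.

0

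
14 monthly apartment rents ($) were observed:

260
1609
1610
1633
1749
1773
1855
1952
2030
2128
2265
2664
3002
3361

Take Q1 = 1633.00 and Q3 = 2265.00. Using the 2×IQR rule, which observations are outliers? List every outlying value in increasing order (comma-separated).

IQR = Q3 − Q1 = 2265.00 − 1633.00 = 632.00.
Lower fence = Q1 − 2·IQR = 1633.00 − 1264.00 = 369.00.
Upper fence = Q3 + 2·IQR = 2265.00 + 1264.00 = 3529.00.
260 < 369.00 → outlier.
All remaining values lie within [369.00, 3529.00].

260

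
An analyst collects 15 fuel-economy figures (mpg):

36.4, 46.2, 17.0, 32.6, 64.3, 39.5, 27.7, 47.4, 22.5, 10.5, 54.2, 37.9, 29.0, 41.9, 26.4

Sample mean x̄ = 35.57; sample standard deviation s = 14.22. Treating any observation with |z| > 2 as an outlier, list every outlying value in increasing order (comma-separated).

64.3

Cutoffs at x̄ ± 2s: 35.57 ± 2·14.22 = [7.13, 64.01].
64.3: z = 2.02, |z| > 2 → outlier.
Every other value lies within [7.13, 64.01].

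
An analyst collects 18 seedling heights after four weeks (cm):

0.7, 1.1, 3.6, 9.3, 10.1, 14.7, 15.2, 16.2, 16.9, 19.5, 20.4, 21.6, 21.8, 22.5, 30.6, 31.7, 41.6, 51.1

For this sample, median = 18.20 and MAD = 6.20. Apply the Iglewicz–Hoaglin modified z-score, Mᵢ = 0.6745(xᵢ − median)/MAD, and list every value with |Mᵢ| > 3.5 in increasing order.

51.1

|Mᵢ| > 3.5 ⇔ |xᵢ − 18.20| > 3.5·6.20/0.6745 = 32.17.
So outliers lie outside [-13.97, 50.37].
51.1: M = 3.58 → outlier.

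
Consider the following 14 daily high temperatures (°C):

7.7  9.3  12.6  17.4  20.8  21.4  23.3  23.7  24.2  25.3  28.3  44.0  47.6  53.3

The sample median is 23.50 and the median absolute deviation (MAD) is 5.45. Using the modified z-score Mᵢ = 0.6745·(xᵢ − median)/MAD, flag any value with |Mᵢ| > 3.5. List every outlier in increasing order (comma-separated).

|Mᵢ| > 3.5 ⇔ |xᵢ − 23.50| > 3.5·5.45/0.6745 = 28.28.
So outliers lie outside [-4.78, 51.78].
53.3: M = 3.69 → outlier.

53.3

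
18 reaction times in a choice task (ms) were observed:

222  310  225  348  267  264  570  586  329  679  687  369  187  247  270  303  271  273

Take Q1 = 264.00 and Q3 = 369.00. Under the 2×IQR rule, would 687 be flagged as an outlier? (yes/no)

yes

IQR = Q3 − Q1 = 369.00 − 264.00 = 105.00.
Lower fence = Q1 − 2·IQR = 264.00 − 210.00 = 54.00.
Upper fence = Q3 + 2·IQR = 369.00 + 210.00 = 579.00.
687 lies above the upper fence.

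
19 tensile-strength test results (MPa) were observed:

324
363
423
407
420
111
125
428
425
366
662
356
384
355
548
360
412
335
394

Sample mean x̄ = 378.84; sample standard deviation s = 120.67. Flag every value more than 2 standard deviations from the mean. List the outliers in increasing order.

Cutoffs at x̄ ± 2s: 378.84 ± 2·120.67 = [137.50, 620.18].
111: z = -2.22, |z| > 2 → outlier.
125: z = -2.10, |z| > 2 → outlier.
662: z = 2.35, |z| > 2 → outlier.
Every other value lies within [137.50, 620.18].

111, 125, 662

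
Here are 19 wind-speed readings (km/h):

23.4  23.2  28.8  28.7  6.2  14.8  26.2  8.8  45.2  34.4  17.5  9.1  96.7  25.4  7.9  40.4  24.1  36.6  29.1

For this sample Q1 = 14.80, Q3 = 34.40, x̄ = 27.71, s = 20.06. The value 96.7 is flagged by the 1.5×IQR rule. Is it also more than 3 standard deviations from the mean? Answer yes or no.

z = (96.7 − 27.71) / 20.06 = 3.44.
|z| = 3.44 > 3.

yes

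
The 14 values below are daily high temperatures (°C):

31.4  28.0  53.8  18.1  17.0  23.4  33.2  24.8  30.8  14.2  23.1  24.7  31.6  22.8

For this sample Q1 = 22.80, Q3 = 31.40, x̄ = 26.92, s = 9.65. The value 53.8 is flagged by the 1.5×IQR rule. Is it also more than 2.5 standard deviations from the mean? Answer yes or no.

yes

z = (53.8 − 26.92) / 9.65 = 2.79.
|z| = 2.79 > 2.5.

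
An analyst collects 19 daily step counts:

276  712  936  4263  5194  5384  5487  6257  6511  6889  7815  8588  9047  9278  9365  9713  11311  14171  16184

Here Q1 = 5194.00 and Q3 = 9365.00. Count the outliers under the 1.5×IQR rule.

IQR = 4171.00; fences at 5194.00 − 6256.50 = -1062.50 and 9365.00 + 6256.50 = 15621.50.
Outside the cutoffs: 16184.

1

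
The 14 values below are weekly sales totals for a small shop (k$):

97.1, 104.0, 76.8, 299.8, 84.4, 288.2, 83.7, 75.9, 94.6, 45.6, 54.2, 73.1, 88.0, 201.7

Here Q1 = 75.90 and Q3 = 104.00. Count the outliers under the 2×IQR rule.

3

IQR = 28.10; fences at 75.90 − 56.20 = 19.70 and 104.00 + 56.20 = 160.20.
Outside the cutoffs: 201.7, 288.2, 299.8.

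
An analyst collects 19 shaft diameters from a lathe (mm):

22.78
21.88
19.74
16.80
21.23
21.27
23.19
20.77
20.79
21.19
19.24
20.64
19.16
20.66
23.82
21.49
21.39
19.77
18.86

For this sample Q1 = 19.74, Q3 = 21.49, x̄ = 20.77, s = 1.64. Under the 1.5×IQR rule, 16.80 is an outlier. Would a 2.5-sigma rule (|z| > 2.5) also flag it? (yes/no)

z = (16.80 − 20.77) / 1.64 = -2.42.
|z| = 2.42 ≤ 2.5.

no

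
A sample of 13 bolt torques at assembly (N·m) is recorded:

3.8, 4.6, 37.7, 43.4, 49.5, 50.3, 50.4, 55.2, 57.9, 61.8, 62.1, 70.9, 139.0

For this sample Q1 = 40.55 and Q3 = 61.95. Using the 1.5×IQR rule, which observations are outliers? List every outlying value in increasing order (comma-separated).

3.8, 4.6, 139.0

IQR = Q3 − Q1 = 61.95 − 40.55 = 21.40.
Lower fence = Q1 − 1.5·IQR = 40.55 − 32.10 = 8.45.
Upper fence = Q3 + 1.5·IQR = 61.95 + 32.10 = 94.05.
3.8 < 8.45 → outlier.
4.6 < 8.45 → outlier.
139.0 > 94.05 → outlier.
All remaining values lie within [8.45, 94.05].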